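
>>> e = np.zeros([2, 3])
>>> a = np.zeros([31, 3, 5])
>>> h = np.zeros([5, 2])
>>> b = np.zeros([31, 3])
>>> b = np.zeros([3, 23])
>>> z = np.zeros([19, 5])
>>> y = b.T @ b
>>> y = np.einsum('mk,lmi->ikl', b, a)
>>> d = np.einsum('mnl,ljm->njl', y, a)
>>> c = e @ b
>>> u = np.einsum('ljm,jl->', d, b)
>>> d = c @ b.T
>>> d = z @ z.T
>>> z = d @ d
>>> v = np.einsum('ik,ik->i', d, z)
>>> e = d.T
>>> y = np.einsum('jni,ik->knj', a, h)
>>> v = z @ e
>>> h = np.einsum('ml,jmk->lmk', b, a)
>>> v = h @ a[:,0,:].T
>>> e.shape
(19, 19)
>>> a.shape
(31, 3, 5)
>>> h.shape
(23, 3, 5)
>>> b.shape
(3, 23)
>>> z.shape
(19, 19)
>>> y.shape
(2, 3, 31)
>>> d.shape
(19, 19)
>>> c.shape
(2, 23)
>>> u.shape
()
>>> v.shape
(23, 3, 31)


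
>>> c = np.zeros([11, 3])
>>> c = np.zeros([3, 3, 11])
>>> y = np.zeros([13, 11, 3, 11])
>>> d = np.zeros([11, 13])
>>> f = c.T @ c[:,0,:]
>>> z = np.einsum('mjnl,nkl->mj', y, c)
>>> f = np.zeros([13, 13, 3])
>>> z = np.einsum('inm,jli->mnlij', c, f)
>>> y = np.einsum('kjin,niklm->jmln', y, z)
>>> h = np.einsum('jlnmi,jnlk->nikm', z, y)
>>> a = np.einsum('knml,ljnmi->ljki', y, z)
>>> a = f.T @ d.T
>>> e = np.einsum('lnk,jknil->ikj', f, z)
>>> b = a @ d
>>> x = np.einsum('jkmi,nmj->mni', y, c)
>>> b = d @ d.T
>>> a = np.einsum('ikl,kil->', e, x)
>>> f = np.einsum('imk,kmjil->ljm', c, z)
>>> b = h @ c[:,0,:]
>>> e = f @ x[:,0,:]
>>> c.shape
(3, 3, 11)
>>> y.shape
(11, 13, 3, 11)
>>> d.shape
(11, 13)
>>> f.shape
(13, 13, 3)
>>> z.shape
(11, 3, 13, 3, 13)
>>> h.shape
(13, 13, 11, 3)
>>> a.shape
()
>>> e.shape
(13, 13, 11)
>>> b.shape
(13, 13, 11, 11)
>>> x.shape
(3, 3, 11)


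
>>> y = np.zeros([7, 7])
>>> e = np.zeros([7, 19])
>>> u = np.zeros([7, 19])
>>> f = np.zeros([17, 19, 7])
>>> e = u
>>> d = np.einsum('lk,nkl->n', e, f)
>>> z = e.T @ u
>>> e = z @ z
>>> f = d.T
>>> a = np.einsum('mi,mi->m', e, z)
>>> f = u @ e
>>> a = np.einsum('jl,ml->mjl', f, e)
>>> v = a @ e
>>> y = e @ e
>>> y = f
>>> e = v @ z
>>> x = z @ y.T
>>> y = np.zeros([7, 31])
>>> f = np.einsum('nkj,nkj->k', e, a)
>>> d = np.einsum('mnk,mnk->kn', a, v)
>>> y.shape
(7, 31)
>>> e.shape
(19, 7, 19)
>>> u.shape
(7, 19)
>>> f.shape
(7,)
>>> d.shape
(19, 7)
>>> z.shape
(19, 19)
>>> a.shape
(19, 7, 19)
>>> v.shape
(19, 7, 19)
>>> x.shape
(19, 7)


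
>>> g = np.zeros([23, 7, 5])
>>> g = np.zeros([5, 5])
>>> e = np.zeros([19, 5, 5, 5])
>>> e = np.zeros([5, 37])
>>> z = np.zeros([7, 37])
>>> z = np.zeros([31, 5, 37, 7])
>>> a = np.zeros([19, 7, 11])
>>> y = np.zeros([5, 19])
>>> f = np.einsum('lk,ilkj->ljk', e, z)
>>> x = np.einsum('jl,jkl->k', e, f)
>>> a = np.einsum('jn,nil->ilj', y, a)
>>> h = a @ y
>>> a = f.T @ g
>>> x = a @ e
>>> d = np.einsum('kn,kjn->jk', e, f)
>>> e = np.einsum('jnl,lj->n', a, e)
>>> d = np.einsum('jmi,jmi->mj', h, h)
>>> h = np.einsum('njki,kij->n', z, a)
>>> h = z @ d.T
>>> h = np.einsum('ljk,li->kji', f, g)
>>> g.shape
(5, 5)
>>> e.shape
(7,)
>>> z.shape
(31, 5, 37, 7)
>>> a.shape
(37, 7, 5)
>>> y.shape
(5, 19)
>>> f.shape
(5, 7, 37)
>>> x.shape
(37, 7, 37)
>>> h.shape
(37, 7, 5)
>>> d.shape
(11, 7)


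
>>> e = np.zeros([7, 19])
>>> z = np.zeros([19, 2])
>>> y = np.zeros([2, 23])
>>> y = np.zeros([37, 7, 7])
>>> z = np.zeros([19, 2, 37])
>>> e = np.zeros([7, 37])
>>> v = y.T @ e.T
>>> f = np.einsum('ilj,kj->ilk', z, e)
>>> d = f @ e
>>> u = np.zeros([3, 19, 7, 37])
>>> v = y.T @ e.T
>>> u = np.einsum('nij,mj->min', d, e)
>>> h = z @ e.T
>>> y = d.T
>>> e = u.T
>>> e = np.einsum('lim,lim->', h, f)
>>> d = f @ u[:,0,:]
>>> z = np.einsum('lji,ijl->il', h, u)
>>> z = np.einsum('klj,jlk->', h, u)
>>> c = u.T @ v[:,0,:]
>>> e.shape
()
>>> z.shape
()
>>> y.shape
(37, 2, 19)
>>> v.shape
(7, 7, 7)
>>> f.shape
(19, 2, 7)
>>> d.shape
(19, 2, 19)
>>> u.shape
(7, 2, 19)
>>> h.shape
(19, 2, 7)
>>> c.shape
(19, 2, 7)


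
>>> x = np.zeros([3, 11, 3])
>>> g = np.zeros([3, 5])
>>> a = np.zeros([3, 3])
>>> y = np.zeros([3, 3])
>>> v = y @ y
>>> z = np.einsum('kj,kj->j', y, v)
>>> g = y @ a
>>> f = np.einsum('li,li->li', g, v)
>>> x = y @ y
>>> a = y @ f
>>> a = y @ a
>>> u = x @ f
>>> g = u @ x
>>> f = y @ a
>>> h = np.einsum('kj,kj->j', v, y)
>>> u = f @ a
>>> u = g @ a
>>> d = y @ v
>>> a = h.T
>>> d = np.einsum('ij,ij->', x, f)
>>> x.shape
(3, 3)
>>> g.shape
(3, 3)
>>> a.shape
(3,)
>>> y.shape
(3, 3)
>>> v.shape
(3, 3)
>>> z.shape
(3,)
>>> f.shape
(3, 3)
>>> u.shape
(3, 3)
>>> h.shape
(3,)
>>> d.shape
()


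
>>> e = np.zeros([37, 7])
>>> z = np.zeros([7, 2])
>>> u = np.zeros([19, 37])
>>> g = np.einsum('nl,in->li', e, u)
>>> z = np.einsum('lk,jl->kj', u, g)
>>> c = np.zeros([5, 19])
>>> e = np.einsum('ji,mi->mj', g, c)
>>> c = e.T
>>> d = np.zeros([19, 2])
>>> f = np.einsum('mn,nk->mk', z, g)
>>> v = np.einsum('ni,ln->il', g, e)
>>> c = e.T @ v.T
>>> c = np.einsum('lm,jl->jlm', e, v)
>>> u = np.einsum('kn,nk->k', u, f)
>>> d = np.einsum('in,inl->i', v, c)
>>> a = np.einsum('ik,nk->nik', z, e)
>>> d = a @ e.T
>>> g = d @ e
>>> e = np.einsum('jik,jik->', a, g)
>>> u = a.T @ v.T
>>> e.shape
()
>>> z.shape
(37, 7)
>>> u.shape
(7, 37, 19)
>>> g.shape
(5, 37, 7)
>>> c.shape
(19, 5, 7)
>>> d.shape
(5, 37, 5)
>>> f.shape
(37, 19)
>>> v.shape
(19, 5)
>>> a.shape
(5, 37, 7)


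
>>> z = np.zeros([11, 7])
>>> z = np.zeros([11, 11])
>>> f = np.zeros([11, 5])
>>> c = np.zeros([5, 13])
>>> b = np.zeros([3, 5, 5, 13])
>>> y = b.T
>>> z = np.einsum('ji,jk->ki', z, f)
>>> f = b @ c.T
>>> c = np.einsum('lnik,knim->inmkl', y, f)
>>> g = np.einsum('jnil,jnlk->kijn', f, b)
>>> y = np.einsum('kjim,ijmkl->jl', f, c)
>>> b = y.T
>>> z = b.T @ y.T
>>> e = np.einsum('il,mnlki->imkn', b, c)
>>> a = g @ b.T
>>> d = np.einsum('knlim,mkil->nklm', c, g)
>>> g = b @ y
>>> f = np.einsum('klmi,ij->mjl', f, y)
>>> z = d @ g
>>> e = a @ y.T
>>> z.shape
(5, 5, 5, 13)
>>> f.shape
(5, 13, 5)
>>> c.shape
(5, 5, 5, 3, 13)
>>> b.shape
(13, 5)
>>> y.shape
(5, 13)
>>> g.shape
(13, 13)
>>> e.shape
(13, 5, 3, 5)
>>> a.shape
(13, 5, 3, 13)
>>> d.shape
(5, 5, 5, 13)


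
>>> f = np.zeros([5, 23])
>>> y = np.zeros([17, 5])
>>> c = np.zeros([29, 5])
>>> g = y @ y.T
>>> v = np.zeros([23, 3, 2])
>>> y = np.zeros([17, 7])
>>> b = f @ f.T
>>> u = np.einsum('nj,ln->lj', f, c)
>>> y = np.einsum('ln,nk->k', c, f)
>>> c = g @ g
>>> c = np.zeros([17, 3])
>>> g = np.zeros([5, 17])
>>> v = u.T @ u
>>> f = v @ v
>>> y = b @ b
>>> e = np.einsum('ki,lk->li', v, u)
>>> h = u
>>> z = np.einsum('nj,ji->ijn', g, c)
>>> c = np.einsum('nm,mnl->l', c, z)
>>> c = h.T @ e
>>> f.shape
(23, 23)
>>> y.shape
(5, 5)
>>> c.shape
(23, 23)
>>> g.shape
(5, 17)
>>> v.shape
(23, 23)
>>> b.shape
(5, 5)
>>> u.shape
(29, 23)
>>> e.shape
(29, 23)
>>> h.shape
(29, 23)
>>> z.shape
(3, 17, 5)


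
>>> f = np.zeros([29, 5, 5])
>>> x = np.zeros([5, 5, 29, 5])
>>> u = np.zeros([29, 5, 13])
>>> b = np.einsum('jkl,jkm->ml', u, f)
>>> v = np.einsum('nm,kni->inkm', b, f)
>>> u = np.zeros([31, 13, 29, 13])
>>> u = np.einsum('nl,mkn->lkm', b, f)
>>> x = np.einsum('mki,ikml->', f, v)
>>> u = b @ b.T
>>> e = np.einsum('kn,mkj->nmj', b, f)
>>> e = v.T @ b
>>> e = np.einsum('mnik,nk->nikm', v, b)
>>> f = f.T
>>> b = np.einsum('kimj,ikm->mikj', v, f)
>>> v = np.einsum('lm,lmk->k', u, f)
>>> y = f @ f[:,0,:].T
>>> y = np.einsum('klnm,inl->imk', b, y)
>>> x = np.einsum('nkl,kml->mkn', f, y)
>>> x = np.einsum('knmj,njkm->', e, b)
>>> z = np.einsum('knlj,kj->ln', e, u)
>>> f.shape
(5, 5, 29)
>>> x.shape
()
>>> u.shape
(5, 5)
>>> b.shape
(29, 5, 5, 13)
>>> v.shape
(29,)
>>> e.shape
(5, 29, 13, 5)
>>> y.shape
(5, 13, 29)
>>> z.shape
(13, 29)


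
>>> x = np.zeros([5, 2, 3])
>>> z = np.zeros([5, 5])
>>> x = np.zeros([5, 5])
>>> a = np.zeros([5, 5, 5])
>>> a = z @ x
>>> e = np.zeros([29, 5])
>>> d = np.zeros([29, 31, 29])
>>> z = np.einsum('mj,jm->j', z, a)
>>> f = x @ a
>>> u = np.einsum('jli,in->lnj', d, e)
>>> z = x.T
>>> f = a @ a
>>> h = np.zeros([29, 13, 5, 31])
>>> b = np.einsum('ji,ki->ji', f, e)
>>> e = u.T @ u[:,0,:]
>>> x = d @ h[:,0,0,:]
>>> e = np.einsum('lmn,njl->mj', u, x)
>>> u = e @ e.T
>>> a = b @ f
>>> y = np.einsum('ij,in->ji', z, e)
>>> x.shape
(29, 31, 31)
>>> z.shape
(5, 5)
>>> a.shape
(5, 5)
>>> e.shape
(5, 31)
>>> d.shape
(29, 31, 29)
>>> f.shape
(5, 5)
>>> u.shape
(5, 5)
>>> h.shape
(29, 13, 5, 31)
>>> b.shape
(5, 5)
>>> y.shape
(5, 5)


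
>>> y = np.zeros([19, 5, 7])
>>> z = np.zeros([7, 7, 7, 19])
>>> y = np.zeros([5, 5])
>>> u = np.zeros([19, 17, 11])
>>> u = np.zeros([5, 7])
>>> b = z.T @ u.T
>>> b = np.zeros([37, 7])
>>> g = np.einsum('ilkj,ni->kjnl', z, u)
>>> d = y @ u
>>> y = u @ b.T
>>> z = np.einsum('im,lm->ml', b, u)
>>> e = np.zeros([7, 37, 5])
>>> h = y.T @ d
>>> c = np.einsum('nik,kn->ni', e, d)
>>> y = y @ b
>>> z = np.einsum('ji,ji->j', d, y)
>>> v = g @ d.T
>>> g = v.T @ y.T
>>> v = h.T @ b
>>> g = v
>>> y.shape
(5, 7)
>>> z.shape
(5,)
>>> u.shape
(5, 7)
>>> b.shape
(37, 7)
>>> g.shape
(7, 7)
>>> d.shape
(5, 7)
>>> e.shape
(7, 37, 5)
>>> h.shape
(37, 7)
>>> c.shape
(7, 37)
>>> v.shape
(7, 7)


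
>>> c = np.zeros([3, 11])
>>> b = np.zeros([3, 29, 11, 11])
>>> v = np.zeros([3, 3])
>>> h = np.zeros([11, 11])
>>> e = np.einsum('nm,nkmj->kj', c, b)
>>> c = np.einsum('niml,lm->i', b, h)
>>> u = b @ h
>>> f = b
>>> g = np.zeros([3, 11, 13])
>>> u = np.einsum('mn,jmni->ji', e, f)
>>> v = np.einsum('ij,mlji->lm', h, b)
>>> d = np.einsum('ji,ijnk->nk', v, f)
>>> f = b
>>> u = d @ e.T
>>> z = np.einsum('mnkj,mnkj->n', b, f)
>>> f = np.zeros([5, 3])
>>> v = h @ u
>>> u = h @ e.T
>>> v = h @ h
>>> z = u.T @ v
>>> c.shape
(29,)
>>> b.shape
(3, 29, 11, 11)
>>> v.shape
(11, 11)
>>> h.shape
(11, 11)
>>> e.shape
(29, 11)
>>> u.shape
(11, 29)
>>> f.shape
(5, 3)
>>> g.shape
(3, 11, 13)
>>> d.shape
(11, 11)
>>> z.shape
(29, 11)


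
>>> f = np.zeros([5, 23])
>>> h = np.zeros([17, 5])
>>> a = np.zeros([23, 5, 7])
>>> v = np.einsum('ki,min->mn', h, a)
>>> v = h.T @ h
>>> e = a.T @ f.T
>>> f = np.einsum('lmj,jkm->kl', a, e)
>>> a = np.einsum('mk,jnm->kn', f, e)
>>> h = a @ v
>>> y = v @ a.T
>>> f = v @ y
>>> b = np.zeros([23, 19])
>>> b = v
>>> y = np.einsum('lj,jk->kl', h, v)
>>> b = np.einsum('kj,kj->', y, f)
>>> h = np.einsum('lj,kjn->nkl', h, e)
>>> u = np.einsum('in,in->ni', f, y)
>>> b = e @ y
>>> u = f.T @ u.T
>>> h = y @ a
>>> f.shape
(5, 23)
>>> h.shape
(5, 5)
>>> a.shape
(23, 5)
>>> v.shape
(5, 5)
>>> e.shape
(7, 5, 5)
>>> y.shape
(5, 23)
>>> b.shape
(7, 5, 23)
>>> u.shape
(23, 23)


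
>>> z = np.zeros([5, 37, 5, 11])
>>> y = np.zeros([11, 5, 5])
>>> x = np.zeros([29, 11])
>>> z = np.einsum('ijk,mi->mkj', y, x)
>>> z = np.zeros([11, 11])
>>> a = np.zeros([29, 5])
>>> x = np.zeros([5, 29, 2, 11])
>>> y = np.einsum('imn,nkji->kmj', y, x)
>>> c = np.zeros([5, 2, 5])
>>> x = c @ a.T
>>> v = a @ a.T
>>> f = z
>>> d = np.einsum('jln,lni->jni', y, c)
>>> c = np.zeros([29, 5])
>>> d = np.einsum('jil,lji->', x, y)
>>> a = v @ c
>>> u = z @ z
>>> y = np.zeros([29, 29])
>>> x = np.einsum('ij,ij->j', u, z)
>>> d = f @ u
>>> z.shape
(11, 11)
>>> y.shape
(29, 29)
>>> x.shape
(11,)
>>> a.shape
(29, 5)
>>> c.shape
(29, 5)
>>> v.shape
(29, 29)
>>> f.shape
(11, 11)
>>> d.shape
(11, 11)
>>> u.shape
(11, 11)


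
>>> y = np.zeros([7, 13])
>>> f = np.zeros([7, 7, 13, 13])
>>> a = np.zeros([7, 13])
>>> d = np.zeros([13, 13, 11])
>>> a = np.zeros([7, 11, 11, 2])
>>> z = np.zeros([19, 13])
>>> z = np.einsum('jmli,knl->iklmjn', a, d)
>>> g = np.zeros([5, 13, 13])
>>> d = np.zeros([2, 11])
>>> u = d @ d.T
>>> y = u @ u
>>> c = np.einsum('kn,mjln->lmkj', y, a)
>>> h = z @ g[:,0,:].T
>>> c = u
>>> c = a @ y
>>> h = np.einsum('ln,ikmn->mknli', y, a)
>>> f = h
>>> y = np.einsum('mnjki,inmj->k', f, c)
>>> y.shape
(2,)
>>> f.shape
(11, 11, 2, 2, 7)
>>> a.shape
(7, 11, 11, 2)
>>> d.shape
(2, 11)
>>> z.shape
(2, 13, 11, 11, 7, 13)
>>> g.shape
(5, 13, 13)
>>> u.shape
(2, 2)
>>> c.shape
(7, 11, 11, 2)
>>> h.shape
(11, 11, 2, 2, 7)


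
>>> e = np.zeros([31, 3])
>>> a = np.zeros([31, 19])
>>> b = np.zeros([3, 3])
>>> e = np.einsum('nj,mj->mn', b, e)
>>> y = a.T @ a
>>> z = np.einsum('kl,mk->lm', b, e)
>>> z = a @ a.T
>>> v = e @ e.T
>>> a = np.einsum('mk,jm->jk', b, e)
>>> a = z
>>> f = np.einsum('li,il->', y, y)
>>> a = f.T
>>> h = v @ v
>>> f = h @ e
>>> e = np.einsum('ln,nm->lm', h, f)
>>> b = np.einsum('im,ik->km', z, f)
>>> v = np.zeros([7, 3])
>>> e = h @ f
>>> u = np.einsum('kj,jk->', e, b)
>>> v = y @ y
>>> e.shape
(31, 3)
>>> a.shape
()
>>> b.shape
(3, 31)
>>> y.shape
(19, 19)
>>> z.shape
(31, 31)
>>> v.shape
(19, 19)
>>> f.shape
(31, 3)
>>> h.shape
(31, 31)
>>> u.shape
()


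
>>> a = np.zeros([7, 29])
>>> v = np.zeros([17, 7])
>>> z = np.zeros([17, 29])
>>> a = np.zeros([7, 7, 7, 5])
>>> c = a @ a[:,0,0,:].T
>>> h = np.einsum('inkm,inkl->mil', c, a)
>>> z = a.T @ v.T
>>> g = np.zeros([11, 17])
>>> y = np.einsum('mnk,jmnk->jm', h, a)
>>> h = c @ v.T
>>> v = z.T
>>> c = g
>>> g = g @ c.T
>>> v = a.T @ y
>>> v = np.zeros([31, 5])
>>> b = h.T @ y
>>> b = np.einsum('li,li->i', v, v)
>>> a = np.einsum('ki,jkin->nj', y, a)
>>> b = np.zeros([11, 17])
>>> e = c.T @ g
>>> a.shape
(5, 7)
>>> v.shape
(31, 5)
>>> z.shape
(5, 7, 7, 17)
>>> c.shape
(11, 17)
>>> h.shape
(7, 7, 7, 17)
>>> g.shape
(11, 11)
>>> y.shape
(7, 7)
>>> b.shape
(11, 17)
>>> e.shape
(17, 11)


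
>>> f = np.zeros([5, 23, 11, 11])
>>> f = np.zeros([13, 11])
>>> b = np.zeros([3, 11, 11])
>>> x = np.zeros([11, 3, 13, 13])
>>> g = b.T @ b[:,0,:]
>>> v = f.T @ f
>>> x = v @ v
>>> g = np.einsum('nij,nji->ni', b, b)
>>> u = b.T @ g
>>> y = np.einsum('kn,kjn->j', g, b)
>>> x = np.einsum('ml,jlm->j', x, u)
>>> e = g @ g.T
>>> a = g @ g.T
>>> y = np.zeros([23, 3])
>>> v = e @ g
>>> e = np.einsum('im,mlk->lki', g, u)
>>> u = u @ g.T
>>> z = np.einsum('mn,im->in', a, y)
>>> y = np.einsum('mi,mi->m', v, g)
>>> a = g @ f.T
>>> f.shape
(13, 11)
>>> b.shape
(3, 11, 11)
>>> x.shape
(11,)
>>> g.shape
(3, 11)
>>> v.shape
(3, 11)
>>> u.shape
(11, 11, 3)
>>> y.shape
(3,)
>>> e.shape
(11, 11, 3)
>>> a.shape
(3, 13)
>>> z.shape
(23, 3)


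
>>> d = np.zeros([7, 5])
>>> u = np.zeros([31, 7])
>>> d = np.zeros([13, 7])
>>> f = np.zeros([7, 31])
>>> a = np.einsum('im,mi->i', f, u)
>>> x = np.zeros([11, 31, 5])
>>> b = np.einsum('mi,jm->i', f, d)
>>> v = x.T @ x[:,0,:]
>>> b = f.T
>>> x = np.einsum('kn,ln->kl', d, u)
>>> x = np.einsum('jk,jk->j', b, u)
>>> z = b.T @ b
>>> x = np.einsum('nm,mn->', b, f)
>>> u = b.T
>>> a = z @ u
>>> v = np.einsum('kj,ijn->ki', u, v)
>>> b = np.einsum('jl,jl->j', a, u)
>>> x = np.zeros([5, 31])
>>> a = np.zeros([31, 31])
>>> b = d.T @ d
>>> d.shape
(13, 7)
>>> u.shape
(7, 31)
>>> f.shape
(7, 31)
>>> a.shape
(31, 31)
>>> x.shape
(5, 31)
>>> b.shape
(7, 7)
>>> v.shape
(7, 5)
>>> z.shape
(7, 7)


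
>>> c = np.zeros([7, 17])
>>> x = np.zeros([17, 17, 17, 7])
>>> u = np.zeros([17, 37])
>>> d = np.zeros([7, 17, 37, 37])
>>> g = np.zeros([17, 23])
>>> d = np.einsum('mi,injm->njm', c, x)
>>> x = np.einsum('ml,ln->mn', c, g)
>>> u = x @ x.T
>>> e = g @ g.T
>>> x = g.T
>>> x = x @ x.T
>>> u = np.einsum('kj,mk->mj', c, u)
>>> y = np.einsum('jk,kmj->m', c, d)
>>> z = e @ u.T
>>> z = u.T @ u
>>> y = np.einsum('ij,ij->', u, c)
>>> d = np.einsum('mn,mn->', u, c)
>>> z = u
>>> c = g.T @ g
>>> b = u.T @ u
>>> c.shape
(23, 23)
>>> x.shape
(23, 23)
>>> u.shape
(7, 17)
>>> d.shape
()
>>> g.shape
(17, 23)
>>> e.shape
(17, 17)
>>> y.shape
()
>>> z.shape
(7, 17)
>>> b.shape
(17, 17)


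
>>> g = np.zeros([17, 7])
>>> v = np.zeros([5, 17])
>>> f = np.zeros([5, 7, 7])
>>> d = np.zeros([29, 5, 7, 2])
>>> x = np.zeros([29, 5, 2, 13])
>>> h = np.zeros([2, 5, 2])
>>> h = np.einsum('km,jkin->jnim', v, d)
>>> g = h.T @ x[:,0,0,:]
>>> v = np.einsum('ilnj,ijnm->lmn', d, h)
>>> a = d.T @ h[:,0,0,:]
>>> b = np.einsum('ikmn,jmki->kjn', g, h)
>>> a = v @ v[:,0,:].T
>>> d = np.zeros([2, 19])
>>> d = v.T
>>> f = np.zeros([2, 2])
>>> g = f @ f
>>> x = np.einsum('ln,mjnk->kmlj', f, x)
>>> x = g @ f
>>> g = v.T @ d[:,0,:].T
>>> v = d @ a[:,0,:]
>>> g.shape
(7, 17, 7)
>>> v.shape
(7, 17, 5)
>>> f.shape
(2, 2)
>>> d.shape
(7, 17, 5)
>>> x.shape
(2, 2)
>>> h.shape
(29, 2, 7, 17)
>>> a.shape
(5, 17, 5)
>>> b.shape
(7, 29, 13)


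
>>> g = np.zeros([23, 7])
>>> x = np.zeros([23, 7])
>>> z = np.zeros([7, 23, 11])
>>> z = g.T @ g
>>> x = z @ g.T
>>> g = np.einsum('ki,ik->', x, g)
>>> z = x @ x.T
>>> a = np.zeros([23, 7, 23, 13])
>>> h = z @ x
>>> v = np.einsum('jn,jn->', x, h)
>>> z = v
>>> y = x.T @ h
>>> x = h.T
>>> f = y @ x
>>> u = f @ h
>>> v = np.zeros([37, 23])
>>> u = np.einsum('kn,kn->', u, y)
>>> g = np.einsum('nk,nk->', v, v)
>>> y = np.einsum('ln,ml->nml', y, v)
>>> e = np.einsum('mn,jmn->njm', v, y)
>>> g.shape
()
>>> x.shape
(23, 7)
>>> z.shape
()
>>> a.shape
(23, 7, 23, 13)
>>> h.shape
(7, 23)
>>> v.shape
(37, 23)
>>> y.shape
(23, 37, 23)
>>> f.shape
(23, 7)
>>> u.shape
()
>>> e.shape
(23, 23, 37)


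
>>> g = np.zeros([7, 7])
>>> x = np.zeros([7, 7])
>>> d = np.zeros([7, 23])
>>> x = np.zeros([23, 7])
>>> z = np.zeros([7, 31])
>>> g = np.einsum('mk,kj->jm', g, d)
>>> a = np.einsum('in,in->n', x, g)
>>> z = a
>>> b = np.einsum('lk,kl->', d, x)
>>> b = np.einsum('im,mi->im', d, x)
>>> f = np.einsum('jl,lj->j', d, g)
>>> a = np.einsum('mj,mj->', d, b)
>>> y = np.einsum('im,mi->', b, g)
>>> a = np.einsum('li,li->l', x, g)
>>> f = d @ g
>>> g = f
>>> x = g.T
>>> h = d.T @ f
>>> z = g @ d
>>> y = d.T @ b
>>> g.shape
(7, 7)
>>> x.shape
(7, 7)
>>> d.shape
(7, 23)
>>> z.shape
(7, 23)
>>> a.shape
(23,)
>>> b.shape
(7, 23)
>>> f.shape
(7, 7)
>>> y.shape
(23, 23)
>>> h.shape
(23, 7)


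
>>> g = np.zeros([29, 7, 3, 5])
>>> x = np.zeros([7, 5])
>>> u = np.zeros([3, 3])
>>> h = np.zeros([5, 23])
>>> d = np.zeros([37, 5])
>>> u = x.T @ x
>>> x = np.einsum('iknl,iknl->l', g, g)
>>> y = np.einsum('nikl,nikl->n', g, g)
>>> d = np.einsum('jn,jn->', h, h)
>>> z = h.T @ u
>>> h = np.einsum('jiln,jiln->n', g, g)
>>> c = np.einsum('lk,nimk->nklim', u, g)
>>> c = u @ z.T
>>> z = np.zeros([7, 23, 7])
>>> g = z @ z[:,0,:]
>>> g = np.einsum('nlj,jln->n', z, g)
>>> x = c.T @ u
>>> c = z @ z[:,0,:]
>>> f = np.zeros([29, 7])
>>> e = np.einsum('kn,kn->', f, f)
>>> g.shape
(7,)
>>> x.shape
(23, 5)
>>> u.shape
(5, 5)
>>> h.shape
(5,)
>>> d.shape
()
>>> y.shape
(29,)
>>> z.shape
(7, 23, 7)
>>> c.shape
(7, 23, 7)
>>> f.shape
(29, 7)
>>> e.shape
()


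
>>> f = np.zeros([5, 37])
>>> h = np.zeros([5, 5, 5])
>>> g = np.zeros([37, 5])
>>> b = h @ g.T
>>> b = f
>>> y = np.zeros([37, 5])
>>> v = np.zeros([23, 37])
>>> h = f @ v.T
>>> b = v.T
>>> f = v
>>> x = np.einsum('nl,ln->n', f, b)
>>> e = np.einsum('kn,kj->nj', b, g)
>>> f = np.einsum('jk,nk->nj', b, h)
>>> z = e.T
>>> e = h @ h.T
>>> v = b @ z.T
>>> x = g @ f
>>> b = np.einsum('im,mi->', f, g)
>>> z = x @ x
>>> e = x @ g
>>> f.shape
(5, 37)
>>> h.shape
(5, 23)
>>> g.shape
(37, 5)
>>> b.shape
()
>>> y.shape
(37, 5)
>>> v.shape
(37, 5)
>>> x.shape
(37, 37)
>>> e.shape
(37, 5)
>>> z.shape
(37, 37)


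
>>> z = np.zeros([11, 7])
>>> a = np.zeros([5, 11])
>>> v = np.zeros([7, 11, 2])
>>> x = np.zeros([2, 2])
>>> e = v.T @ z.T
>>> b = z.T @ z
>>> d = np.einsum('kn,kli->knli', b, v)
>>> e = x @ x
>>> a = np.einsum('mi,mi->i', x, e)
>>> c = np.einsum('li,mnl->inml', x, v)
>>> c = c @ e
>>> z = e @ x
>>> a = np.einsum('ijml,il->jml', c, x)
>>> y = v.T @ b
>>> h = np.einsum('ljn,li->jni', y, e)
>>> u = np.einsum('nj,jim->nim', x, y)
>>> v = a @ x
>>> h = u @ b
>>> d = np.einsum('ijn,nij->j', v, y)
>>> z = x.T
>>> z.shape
(2, 2)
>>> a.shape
(11, 7, 2)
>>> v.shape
(11, 7, 2)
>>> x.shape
(2, 2)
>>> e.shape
(2, 2)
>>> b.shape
(7, 7)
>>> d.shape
(7,)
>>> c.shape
(2, 11, 7, 2)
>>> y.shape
(2, 11, 7)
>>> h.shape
(2, 11, 7)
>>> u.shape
(2, 11, 7)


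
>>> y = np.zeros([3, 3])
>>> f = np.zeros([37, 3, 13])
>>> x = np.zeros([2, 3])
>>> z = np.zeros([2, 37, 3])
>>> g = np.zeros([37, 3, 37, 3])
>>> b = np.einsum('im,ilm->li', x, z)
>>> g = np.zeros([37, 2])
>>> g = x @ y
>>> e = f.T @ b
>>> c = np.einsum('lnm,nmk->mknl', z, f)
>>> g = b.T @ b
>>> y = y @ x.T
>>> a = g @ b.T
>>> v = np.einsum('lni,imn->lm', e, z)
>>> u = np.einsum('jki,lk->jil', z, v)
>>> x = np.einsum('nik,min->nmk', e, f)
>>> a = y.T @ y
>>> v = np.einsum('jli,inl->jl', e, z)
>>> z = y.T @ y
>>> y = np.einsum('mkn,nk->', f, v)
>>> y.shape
()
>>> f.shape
(37, 3, 13)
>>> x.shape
(13, 37, 2)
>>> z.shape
(2, 2)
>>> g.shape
(2, 2)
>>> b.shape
(37, 2)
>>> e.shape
(13, 3, 2)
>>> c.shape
(3, 13, 37, 2)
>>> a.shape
(2, 2)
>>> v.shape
(13, 3)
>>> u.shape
(2, 3, 13)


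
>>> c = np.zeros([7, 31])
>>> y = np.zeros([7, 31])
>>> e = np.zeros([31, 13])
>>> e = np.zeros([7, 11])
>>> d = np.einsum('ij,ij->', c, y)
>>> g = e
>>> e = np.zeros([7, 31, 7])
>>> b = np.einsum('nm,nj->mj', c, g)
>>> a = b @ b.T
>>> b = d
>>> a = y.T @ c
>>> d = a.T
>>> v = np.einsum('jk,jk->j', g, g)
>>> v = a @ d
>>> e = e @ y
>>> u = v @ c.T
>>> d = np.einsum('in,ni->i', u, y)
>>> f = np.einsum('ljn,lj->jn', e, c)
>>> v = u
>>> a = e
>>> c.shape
(7, 31)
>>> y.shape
(7, 31)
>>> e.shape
(7, 31, 31)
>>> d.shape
(31,)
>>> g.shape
(7, 11)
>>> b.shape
()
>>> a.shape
(7, 31, 31)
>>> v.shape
(31, 7)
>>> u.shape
(31, 7)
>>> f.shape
(31, 31)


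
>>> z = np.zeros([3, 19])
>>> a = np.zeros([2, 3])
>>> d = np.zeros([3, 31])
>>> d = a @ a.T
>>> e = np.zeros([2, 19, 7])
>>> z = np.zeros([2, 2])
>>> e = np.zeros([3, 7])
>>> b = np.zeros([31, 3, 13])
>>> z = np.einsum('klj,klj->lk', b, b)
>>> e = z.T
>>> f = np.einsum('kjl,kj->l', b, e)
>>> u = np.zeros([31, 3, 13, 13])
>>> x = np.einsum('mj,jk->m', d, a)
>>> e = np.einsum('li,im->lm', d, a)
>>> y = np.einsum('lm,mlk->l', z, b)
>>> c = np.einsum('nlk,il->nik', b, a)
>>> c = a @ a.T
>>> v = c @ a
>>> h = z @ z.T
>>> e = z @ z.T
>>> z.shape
(3, 31)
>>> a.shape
(2, 3)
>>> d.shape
(2, 2)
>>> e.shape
(3, 3)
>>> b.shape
(31, 3, 13)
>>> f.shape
(13,)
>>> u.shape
(31, 3, 13, 13)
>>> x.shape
(2,)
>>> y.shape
(3,)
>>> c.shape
(2, 2)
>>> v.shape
(2, 3)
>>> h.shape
(3, 3)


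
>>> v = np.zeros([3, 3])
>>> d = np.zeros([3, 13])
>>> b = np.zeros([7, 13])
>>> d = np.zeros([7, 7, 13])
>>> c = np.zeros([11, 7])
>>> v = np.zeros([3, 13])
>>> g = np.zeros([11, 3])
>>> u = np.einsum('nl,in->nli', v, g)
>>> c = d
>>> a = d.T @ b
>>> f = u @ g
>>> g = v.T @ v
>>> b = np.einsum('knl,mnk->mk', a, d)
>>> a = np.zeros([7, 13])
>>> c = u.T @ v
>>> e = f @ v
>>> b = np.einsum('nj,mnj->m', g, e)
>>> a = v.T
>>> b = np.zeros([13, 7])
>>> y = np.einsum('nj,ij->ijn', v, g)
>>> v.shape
(3, 13)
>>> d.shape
(7, 7, 13)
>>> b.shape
(13, 7)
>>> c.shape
(11, 13, 13)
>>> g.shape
(13, 13)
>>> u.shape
(3, 13, 11)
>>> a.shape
(13, 3)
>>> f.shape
(3, 13, 3)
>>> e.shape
(3, 13, 13)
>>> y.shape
(13, 13, 3)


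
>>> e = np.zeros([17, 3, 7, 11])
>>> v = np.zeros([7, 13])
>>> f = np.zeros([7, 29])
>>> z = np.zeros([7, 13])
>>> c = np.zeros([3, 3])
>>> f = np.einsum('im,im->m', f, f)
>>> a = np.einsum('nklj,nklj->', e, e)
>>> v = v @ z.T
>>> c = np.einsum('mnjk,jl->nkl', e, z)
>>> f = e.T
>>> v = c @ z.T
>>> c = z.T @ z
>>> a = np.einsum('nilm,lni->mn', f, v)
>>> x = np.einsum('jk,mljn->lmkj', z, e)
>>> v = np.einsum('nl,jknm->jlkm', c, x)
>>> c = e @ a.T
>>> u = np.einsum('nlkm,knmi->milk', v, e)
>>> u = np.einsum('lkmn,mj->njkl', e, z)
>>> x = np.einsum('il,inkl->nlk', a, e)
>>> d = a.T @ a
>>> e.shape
(17, 3, 7, 11)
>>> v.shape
(3, 13, 17, 7)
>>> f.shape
(11, 7, 3, 17)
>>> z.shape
(7, 13)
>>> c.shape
(17, 3, 7, 17)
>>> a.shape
(17, 11)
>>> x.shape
(3, 11, 7)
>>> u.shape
(11, 13, 3, 17)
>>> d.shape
(11, 11)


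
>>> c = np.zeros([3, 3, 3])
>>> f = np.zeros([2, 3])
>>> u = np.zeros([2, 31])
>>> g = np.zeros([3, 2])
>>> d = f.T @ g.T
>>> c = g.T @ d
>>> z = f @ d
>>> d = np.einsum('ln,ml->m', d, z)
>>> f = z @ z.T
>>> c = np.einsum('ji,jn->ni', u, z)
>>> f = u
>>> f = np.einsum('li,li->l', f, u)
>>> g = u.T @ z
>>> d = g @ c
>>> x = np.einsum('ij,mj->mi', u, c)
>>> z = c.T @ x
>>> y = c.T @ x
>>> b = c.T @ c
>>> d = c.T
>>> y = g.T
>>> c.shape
(3, 31)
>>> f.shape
(2,)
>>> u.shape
(2, 31)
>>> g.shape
(31, 3)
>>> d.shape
(31, 3)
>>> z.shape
(31, 2)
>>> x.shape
(3, 2)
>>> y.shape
(3, 31)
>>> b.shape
(31, 31)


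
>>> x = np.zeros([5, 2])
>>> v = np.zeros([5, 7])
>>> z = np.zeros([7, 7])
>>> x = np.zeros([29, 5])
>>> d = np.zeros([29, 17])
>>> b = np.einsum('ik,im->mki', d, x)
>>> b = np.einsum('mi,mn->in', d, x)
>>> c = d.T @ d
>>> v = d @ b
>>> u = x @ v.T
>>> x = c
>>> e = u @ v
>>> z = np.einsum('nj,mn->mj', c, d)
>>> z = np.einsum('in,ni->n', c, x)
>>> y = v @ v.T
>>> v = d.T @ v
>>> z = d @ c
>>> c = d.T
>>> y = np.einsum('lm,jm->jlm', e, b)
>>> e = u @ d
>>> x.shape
(17, 17)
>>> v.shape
(17, 5)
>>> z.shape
(29, 17)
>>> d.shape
(29, 17)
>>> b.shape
(17, 5)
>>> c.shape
(17, 29)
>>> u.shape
(29, 29)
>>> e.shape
(29, 17)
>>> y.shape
(17, 29, 5)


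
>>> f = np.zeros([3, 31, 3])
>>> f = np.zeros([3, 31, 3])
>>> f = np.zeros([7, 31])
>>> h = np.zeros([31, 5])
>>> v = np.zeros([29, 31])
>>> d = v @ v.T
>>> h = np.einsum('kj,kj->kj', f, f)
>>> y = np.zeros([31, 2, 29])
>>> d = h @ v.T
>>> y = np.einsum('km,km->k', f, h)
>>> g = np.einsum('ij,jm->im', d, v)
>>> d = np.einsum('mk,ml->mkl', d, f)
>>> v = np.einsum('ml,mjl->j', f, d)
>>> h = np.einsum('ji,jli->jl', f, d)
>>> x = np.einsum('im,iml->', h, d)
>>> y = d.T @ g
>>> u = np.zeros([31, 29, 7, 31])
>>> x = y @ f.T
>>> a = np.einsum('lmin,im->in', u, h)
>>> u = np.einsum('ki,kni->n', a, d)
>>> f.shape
(7, 31)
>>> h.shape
(7, 29)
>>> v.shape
(29,)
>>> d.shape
(7, 29, 31)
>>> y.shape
(31, 29, 31)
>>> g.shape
(7, 31)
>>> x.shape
(31, 29, 7)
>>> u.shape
(29,)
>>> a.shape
(7, 31)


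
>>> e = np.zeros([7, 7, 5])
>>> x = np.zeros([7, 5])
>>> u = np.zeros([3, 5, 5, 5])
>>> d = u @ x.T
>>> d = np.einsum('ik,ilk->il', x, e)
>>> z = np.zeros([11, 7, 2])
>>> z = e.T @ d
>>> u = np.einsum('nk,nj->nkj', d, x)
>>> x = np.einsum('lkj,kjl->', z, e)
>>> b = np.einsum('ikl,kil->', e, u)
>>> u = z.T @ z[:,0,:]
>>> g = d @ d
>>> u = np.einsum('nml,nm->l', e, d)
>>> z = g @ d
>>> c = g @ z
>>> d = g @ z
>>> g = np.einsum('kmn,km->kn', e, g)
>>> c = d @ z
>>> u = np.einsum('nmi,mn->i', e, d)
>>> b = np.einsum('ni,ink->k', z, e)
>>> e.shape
(7, 7, 5)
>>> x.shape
()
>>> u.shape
(5,)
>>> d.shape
(7, 7)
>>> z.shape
(7, 7)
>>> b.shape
(5,)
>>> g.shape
(7, 5)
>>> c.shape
(7, 7)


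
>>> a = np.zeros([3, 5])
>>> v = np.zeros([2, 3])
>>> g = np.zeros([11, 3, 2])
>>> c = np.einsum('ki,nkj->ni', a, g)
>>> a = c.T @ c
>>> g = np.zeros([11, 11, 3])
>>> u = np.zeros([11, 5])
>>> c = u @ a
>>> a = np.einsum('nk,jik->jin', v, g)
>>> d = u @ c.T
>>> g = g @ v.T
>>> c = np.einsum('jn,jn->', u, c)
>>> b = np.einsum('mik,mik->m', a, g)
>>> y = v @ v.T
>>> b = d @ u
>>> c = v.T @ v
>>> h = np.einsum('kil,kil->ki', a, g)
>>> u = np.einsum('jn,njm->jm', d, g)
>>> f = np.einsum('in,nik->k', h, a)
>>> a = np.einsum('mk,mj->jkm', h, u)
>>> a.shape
(2, 11, 11)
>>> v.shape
(2, 3)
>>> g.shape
(11, 11, 2)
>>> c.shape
(3, 3)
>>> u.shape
(11, 2)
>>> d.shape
(11, 11)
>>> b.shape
(11, 5)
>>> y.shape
(2, 2)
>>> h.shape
(11, 11)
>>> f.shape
(2,)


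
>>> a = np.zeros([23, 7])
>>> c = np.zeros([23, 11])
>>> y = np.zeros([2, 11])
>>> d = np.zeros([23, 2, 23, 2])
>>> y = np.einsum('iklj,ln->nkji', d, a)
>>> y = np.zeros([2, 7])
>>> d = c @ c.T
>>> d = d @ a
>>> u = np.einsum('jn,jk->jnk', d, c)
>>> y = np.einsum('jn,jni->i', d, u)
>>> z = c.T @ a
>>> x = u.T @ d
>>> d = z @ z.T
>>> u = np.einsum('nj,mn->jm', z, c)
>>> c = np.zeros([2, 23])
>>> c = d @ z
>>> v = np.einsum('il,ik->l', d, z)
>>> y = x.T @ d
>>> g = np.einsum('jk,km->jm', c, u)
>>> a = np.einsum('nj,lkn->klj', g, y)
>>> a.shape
(7, 7, 23)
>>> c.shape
(11, 7)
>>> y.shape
(7, 7, 11)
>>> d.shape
(11, 11)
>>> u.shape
(7, 23)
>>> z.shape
(11, 7)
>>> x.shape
(11, 7, 7)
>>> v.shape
(11,)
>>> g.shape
(11, 23)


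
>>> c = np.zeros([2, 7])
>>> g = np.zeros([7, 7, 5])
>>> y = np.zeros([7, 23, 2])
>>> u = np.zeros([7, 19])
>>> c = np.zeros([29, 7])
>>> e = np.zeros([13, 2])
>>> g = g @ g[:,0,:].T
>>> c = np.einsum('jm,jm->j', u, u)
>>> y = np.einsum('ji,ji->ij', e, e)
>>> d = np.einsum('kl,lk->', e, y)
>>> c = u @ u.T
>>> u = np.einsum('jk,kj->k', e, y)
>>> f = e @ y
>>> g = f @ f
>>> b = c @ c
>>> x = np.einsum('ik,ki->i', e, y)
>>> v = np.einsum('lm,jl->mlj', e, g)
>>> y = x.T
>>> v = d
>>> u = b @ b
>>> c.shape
(7, 7)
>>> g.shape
(13, 13)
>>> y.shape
(13,)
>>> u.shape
(7, 7)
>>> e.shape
(13, 2)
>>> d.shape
()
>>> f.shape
(13, 13)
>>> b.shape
(7, 7)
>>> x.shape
(13,)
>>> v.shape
()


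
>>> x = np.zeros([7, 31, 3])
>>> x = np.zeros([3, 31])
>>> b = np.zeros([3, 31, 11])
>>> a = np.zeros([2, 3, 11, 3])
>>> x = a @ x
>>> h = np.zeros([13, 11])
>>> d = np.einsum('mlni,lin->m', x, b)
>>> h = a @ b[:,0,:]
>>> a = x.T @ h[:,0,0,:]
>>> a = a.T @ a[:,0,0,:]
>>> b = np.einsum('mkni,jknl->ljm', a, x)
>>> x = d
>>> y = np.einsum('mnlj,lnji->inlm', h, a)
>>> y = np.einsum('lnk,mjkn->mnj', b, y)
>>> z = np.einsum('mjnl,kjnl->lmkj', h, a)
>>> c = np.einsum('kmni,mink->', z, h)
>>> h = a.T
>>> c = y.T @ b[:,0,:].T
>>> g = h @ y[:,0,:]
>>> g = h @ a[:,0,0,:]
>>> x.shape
(2,)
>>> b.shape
(31, 2, 11)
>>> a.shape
(11, 3, 11, 11)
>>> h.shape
(11, 11, 3, 11)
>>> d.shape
(2,)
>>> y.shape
(11, 2, 3)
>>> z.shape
(11, 2, 11, 3)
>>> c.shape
(3, 2, 31)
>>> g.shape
(11, 11, 3, 11)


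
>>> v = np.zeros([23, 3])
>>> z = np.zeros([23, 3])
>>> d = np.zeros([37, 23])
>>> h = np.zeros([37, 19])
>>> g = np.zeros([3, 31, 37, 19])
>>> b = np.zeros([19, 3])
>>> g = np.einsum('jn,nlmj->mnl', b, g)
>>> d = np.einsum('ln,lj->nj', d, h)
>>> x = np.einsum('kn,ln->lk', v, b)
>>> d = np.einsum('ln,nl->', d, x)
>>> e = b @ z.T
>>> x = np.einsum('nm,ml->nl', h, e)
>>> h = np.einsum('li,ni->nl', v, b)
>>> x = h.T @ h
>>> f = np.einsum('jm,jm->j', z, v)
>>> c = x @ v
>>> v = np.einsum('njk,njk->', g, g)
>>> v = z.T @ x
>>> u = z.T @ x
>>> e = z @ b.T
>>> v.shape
(3, 23)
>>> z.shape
(23, 3)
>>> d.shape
()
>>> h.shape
(19, 23)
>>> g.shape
(37, 3, 31)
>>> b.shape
(19, 3)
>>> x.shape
(23, 23)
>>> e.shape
(23, 19)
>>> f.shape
(23,)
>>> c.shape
(23, 3)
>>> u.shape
(3, 23)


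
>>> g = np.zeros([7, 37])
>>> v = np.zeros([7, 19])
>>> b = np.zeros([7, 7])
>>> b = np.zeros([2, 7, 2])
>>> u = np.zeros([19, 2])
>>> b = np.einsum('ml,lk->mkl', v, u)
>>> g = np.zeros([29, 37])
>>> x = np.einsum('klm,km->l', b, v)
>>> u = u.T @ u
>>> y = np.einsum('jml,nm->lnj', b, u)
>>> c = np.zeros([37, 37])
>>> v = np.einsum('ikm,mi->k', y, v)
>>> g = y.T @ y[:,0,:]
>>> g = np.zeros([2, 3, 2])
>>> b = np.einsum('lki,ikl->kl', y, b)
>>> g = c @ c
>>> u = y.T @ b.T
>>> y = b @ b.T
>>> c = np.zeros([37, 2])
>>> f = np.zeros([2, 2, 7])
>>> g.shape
(37, 37)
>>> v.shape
(2,)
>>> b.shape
(2, 19)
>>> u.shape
(7, 2, 2)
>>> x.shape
(2,)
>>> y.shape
(2, 2)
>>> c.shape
(37, 2)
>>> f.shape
(2, 2, 7)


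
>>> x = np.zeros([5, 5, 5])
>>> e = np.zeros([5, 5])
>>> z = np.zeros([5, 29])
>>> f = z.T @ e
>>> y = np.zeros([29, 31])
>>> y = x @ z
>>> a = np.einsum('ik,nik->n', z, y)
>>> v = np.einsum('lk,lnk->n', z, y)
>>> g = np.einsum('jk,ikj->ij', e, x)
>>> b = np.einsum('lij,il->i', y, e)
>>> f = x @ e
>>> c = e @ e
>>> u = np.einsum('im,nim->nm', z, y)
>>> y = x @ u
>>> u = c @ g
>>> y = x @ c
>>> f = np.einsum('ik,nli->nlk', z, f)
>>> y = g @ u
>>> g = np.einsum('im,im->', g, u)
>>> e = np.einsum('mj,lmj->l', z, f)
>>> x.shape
(5, 5, 5)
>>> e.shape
(5,)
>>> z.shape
(5, 29)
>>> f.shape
(5, 5, 29)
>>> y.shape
(5, 5)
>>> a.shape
(5,)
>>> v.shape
(5,)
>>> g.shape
()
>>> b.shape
(5,)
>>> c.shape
(5, 5)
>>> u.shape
(5, 5)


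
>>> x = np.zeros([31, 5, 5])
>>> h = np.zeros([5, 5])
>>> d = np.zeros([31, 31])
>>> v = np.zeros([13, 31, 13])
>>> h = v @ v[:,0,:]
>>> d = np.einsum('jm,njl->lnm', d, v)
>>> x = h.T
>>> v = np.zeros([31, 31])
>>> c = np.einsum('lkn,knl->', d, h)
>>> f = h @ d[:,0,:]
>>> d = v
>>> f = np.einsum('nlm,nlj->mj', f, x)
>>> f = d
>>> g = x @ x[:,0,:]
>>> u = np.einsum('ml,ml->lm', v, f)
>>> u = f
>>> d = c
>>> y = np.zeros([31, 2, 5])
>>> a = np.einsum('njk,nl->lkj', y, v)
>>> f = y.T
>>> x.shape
(13, 31, 13)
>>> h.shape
(13, 31, 13)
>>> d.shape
()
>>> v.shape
(31, 31)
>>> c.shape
()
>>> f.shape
(5, 2, 31)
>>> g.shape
(13, 31, 13)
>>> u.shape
(31, 31)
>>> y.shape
(31, 2, 5)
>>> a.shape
(31, 5, 2)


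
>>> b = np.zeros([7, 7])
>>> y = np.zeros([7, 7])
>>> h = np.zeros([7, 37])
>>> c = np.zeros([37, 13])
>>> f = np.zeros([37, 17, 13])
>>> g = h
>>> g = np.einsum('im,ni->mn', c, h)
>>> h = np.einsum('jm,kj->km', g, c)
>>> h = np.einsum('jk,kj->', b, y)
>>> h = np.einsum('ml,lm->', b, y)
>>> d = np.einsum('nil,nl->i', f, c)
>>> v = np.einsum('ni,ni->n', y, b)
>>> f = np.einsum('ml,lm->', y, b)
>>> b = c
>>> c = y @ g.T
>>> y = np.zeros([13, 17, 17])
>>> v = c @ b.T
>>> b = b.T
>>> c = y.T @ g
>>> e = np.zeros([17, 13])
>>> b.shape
(13, 37)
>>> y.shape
(13, 17, 17)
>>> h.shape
()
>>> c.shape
(17, 17, 7)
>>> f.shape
()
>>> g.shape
(13, 7)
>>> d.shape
(17,)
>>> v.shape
(7, 37)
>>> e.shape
(17, 13)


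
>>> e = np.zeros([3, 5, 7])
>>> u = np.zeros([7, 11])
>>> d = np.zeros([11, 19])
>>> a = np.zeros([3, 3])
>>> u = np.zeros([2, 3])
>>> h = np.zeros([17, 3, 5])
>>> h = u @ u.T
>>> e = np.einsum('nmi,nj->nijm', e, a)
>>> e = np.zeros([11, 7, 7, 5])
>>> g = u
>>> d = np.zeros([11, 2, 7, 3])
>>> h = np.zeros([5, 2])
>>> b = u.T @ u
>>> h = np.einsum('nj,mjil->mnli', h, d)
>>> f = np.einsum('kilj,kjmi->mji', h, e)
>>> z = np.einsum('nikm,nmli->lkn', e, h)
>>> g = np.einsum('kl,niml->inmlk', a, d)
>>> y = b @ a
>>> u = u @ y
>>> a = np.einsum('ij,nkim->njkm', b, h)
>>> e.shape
(11, 7, 7, 5)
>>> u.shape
(2, 3)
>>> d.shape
(11, 2, 7, 3)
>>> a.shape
(11, 3, 5, 7)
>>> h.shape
(11, 5, 3, 7)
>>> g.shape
(2, 11, 7, 3, 3)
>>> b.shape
(3, 3)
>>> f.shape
(7, 7, 5)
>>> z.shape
(3, 7, 11)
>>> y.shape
(3, 3)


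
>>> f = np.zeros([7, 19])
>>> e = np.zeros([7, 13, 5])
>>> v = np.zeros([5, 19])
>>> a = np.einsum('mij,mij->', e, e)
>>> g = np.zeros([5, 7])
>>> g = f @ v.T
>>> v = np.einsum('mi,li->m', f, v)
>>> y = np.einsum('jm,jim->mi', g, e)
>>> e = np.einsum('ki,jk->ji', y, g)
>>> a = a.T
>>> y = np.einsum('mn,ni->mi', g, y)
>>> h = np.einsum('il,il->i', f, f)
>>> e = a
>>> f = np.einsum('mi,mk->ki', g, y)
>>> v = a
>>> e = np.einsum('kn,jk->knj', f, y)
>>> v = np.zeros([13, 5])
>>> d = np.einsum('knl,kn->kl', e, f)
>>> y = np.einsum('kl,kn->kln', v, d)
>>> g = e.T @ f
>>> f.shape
(13, 5)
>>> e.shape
(13, 5, 7)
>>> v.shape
(13, 5)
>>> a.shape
()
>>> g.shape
(7, 5, 5)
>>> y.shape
(13, 5, 7)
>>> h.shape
(7,)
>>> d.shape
(13, 7)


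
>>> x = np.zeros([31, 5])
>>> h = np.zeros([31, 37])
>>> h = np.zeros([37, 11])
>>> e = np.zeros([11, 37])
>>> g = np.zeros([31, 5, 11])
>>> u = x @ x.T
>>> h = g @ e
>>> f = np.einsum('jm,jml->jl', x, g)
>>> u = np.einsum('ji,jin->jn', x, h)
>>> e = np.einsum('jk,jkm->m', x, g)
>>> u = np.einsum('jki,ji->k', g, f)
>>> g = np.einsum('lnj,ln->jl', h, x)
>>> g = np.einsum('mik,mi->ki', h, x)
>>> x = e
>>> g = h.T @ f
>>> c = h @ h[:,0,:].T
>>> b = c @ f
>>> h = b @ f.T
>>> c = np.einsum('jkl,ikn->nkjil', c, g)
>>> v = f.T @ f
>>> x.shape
(11,)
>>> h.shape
(31, 5, 31)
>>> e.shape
(11,)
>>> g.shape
(37, 5, 11)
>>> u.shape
(5,)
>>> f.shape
(31, 11)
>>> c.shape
(11, 5, 31, 37, 31)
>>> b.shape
(31, 5, 11)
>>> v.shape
(11, 11)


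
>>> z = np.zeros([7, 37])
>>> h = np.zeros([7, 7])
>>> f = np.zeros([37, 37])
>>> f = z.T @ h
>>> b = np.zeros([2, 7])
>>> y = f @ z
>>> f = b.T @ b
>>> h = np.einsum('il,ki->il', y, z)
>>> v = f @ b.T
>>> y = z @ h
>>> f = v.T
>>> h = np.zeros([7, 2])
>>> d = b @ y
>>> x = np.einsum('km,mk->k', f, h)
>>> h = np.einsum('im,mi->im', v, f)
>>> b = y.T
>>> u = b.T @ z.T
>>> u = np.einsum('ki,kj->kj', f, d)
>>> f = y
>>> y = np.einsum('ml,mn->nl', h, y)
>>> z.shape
(7, 37)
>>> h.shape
(7, 2)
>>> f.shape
(7, 37)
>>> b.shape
(37, 7)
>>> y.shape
(37, 2)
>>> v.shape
(7, 2)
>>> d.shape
(2, 37)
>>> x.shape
(2,)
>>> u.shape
(2, 37)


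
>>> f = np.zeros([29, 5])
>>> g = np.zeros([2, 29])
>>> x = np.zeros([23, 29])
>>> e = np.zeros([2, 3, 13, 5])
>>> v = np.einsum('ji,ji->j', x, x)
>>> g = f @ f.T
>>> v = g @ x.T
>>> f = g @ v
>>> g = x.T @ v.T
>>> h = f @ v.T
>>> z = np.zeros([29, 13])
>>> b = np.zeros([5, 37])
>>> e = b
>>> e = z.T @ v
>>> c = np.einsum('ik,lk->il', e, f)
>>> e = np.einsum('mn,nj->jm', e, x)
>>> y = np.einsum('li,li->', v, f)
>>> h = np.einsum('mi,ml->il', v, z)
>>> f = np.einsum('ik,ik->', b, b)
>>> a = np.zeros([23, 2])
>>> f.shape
()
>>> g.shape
(29, 29)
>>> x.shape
(23, 29)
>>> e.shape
(29, 13)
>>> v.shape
(29, 23)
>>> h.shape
(23, 13)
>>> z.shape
(29, 13)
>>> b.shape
(5, 37)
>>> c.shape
(13, 29)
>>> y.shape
()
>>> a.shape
(23, 2)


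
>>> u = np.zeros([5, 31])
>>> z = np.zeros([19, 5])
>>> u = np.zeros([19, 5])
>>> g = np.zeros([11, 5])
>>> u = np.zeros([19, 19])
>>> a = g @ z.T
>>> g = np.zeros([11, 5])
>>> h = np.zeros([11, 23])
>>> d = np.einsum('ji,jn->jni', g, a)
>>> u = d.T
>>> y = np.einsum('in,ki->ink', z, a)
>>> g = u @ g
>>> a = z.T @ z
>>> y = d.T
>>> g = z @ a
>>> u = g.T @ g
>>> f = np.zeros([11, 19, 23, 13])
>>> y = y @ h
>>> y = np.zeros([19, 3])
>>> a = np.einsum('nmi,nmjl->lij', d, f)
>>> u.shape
(5, 5)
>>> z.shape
(19, 5)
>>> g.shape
(19, 5)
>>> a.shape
(13, 5, 23)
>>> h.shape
(11, 23)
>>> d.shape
(11, 19, 5)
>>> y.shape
(19, 3)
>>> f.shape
(11, 19, 23, 13)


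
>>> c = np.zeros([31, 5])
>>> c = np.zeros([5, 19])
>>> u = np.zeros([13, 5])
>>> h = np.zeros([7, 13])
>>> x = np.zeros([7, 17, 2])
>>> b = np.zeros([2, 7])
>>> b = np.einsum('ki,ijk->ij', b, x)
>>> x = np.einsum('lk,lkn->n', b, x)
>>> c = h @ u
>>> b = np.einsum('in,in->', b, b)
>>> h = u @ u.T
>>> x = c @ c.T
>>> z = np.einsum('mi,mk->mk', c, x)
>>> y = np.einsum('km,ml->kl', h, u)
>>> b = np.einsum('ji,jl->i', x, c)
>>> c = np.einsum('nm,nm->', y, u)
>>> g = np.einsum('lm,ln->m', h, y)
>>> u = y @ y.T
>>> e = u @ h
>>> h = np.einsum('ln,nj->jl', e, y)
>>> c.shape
()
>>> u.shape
(13, 13)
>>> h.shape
(5, 13)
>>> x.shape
(7, 7)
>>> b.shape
(7,)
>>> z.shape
(7, 7)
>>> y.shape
(13, 5)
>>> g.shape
(13,)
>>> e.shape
(13, 13)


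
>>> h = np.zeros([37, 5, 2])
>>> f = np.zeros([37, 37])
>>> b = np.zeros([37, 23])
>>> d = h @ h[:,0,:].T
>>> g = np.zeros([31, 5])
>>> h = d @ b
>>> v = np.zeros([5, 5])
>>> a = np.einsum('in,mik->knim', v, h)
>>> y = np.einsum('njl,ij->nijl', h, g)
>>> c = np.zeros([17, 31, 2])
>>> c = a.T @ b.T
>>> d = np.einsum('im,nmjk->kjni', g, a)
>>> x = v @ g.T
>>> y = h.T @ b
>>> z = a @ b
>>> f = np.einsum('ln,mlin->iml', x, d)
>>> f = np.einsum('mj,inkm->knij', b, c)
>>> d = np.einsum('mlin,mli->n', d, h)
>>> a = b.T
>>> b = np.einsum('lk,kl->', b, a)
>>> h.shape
(37, 5, 23)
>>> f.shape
(5, 5, 37, 23)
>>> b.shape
()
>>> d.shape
(31,)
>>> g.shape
(31, 5)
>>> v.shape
(5, 5)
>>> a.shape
(23, 37)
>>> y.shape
(23, 5, 23)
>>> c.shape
(37, 5, 5, 37)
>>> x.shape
(5, 31)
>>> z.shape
(23, 5, 5, 23)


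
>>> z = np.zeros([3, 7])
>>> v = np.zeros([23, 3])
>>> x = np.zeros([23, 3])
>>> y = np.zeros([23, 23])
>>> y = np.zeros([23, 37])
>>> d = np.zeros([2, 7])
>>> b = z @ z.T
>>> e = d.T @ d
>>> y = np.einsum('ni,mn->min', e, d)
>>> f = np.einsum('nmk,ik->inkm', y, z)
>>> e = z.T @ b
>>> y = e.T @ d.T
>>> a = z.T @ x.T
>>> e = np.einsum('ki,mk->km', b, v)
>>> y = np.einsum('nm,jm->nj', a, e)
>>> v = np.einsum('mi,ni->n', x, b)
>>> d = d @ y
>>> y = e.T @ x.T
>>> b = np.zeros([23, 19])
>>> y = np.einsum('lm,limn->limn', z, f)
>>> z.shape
(3, 7)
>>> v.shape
(3,)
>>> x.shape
(23, 3)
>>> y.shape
(3, 2, 7, 7)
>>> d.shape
(2, 3)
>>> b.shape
(23, 19)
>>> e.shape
(3, 23)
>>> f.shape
(3, 2, 7, 7)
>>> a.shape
(7, 23)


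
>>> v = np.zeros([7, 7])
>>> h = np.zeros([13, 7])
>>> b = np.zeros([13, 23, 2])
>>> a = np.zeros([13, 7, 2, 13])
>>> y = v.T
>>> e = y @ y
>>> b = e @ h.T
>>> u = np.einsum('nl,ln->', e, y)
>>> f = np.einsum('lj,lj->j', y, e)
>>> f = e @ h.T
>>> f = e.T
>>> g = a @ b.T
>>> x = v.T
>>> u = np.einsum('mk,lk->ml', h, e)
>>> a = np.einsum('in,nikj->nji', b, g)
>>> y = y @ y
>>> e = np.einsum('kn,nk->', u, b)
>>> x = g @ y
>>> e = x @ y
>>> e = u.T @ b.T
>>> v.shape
(7, 7)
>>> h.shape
(13, 7)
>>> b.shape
(7, 13)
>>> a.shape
(13, 7, 7)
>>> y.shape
(7, 7)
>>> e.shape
(7, 7)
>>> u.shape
(13, 7)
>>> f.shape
(7, 7)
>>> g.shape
(13, 7, 2, 7)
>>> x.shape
(13, 7, 2, 7)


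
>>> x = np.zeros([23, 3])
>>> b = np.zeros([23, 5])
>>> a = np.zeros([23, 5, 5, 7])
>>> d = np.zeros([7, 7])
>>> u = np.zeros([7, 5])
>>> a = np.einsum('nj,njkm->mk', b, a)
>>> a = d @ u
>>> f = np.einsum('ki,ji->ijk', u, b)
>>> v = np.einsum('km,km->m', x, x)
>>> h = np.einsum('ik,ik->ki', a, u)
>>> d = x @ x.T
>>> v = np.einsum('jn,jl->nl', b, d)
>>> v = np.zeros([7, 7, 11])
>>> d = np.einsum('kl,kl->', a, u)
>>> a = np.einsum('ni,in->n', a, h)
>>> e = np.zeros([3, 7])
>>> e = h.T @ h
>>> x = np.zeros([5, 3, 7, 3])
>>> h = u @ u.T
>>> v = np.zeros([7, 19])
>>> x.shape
(5, 3, 7, 3)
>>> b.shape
(23, 5)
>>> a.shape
(7,)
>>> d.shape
()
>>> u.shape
(7, 5)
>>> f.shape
(5, 23, 7)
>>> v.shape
(7, 19)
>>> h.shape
(7, 7)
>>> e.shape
(7, 7)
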